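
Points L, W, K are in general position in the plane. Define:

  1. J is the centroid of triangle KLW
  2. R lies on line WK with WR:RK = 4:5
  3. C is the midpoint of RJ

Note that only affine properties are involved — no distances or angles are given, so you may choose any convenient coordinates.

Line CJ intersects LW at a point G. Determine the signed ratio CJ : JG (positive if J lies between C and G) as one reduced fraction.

Choose coordinates L = (0, 0), W = (1, 0), K = (0, 1).
1. J is the centroid of triangle KLW ⇒ J = (1/3, 1/3)
2. R lies on line WK with WR:RK = 4:5 ⇒ R = (5/9, 4/9)
3. C is the midpoint of RJ ⇒ C = (4/9, 7/18)
line CJ meets LW at G = (-1/3, 0)
J = C + t·(G−C) with t = 1/7, so CJ:JG = 1/7:6/7

CJ:JG = 1/6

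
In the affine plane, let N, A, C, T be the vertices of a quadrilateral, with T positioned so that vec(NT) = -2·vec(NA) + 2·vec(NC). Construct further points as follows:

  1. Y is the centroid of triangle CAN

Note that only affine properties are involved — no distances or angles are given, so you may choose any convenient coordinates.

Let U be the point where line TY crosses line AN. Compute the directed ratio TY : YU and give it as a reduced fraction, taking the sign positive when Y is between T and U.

TY:YU = 5

Work in coordinates with N = (0, 0), A = (1, 0), C = (0, 1), T = (-2, 2).
1. Y is the centroid of triangle CAN ⇒ Y = (1/3, 1/3)
line TY meets AN at U = (4/5, 0)
Y = T + t·(U−T) with t = 5/6, so TY:YU = 5/6:1/6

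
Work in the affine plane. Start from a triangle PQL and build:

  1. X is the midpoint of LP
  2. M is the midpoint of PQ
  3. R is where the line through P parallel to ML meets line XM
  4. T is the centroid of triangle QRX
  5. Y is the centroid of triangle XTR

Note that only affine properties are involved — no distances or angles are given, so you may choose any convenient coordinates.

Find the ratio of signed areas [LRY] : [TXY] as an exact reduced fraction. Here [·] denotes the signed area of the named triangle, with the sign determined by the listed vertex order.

Set P = (0, 0), Q = (1, 0), L = (0, 1); any affine frame gives the same invariant.
1. X is the midpoint of LP ⇒ X = (0, 1/2)
2. M is the midpoint of PQ ⇒ M = (1/2, 0)
3. R is where the line through P parallel to ML meets line XM ⇒ R = (-1/2, 1)
4. T is the centroid of triangle QRX ⇒ T = (1/6, 1/2)
5. Y is the centroid of triangle XTR ⇒ Y = (-1/9, 2/3)
2·[LRY] = 1/6, 2·[TXY] = -1/36
[LRY]:[TXY] = 1/6:-1/36 = -6

[LRY]:[TXY] = -6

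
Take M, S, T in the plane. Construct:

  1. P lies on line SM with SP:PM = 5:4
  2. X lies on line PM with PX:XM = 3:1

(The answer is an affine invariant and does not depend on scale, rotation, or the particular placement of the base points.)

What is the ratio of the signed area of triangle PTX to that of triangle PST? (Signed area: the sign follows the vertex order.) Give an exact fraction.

Set M = (0, 0), S = (1, 0), T = (0, 1); any affine frame gives the same invariant.
1. P lies on line SM with SP:PM = 5:4 ⇒ P = (4/9, 0)
2. X lies on line PM with PX:XM = 3:1 ⇒ X = (1/9, 0)
2·[PTX] = 1/3, 2·[PST] = 5/9
[PTX]:[PST] = 1/3:5/9 = 3/5

[PTX]:[PST] = 3/5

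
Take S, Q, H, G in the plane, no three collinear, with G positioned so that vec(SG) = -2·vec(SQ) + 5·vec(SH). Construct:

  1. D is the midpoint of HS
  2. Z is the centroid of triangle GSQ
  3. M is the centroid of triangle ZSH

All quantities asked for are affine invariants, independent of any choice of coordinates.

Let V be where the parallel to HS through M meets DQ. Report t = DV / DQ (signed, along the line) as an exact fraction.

t = -1/9

Choose coordinates S = (0, 0), Q = (1, 0), H = (0, 1), G = (-2, 5).
1. D is the midpoint of HS ⇒ D = (0, 1/2)
2. Z is the centroid of triangle GSQ ⇒ Z = (-1/3, 5/3)
3. M is the centroid of triangle ZSH ⇒ M = (-1/9, 8/9)
through M parallel to HS: direction (0, -1); meets DQ at V = (-1/9, 5/9)
V = D + t·(Q−D) with t = -1/9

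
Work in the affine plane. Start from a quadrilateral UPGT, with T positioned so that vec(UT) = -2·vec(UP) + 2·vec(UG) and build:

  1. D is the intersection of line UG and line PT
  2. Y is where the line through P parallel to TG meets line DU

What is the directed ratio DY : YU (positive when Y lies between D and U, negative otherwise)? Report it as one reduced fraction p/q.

DY:YU = 1/3

Choose coordinates U = (0, 0), P = (1, 0), G = (0, 1), T = (-2, 2).
1. D is the intersection of line UG and line PT ⇒ D = (0, 2/3)
2. Y is where the line through P parallel to TG meets line DU ⇒ Y = (0, 1/2)
Y = D + t·(U−D) with t = 1/4, so DY:YU = t:(1−t) = 1/4:3/4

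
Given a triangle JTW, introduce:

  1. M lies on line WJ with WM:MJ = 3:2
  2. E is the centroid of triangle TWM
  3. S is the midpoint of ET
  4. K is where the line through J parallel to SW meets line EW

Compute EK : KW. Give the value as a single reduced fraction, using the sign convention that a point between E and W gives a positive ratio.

Assign J = (0, 0), T = (1, 0), W = (0, 1) — the answer is frame-independent, so this choice is without loss of generality.
1. M lies on line WJ with WM:MJ = 3:2 ⇒ M = (0, 2/5)
2. E is the centroid of triangle TWM ⇒ E = (1/3, 7/15)
3. S is the midpoint of ET ⇒ S = (2/3, 7/30)
4. K is where the line through J parallel to SW meets line EW ⇒ K = (20/9, -23/9)
K = E + t·(W−E) with t = -17/3, so EK:KW = t:(1−t) = -17/3:20/3

EK:KW = -17/20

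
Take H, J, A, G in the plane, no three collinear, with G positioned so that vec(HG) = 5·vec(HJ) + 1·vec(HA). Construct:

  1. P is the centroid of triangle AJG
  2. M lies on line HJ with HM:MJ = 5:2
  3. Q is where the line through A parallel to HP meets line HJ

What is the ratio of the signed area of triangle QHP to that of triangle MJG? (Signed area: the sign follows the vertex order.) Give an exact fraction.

Assign H = (0, 0), J = (1, 0), A = (0, 1), G = (5, 1) — the answer is frame-independent, so this choice is without loss of generality.
1. P is the centroid of triangle AJG ⇒ P = (2, 2/3)
2. M lies on line HJ with HM:MJ = 5:2 ⇒ M = (5/7, 0)
3. Q is where the line through A parallel to HP meets line HJ ⇒ Q = (-3, 0)
2·[QHP] = 2, 2·[MJG] = 2/7
[QHP]:[MJG] = 2:2/7 = 7

[QHP]:[MJG] = 7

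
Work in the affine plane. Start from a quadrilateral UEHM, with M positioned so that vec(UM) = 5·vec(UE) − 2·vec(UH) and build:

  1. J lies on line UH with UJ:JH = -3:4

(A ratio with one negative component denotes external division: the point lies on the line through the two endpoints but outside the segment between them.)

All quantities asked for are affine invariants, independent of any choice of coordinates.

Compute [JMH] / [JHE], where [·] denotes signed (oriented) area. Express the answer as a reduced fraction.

[JMH]:[JHE] = -5

Work in coordinates with U = (0, 0), E = (1, 0), H = (0, 1), M = (5, -2).
1. J lies on line UH with UJ:JH = -3:4 ⇒ J = (0, -3)
2·[JMH] = 20, 2·[JHE] = -4
[JMH]:[JHE] = 20:-4 = -5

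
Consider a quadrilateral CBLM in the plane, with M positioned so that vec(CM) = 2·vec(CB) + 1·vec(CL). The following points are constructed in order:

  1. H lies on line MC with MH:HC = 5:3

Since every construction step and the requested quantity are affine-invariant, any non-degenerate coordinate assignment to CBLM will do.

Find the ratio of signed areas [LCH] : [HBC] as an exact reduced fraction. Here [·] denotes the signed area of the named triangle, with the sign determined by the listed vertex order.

Assign C = (0, 0), B = (1, 0), L = (0, 1), M = (2, 1) — the answer is frame-independent, so this choice is without loss of generality.
1. H lies on line MC with MH:HC = 5:3 ⇒ H = (3/4, 3/8)
2·[LCH] = 3/4, 2·[HBC] = -3/8
[LCH]:[HBC] = 3/4:-3/8 = -2

[LCH]:[HBC] = -2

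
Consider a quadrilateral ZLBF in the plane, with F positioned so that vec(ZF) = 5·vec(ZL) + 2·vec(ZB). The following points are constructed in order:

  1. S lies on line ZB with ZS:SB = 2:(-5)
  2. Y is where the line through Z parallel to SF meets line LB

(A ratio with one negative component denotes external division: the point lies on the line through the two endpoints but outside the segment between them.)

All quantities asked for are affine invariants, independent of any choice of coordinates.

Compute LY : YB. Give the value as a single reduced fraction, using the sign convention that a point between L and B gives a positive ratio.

Assign Z = (0, 0), L = (1, 0), B = (0, 1), F = (5, 2) — the answer is frame-independent, so this choice is without loss of generality.
1. S lies on line ZB with ZS:SB = 2:(-5) ⇒ S = (0, -2/3)
2. Y is where the line through Z parallel to SF meets line LB ⇒ Y = (15/23, 8/23)
Y = L + t·(B−L) with t = 8/23, so LY:YB = t:(1−t) = 8/23:15/23

LY:YB = 8/15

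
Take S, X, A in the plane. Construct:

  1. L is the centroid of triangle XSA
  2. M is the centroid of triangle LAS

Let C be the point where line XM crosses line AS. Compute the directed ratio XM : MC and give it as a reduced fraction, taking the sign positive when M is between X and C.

XM:MC = 8

Set S = (0, 0), X = (1, 0), A = (0, 1); any affine frame gives the same invariant.
1. L is the centroid of triangle XSA ⇒ L = (1/3, 1/3)
2. M is the centroid of triangle LAS ⇒ M = (1/9, 4/9)
line XM meets AS at C = (0, 1/2)
M = X + t·(C−X) with t = 8/9, so XM:MC = 8/9:1/9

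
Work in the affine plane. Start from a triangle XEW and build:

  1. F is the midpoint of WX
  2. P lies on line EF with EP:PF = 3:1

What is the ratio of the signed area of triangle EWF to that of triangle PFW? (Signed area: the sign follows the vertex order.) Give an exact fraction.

Assign X = (0, 0), E = (1, 0), W = (0, 1) — the answer is frame-independent, so this choice is without loss of generality.
1. F is the midpoint of WX ⇒ F = (0, 1/2)
2. P lies on line EF with EP:PF = 3:1 ⇒ P = (1/4, 3/8)
2·[EWF] = 1/2, 2·[PFW] = -1/8
[EWF]:[PFW] = 1/2:-1/8 = -4

[EWF]:[PFW] = -4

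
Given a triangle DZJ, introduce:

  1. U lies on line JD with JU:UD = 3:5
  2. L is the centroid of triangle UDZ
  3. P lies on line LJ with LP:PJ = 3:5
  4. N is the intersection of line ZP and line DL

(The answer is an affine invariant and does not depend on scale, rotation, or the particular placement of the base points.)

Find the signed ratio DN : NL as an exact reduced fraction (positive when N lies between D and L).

DN:NL = -97/33

Assign D = (0, 0), Z = (1, 0), J = (0, 1) — the answer is frame-independent, so this choice is without loss of generality.
1. U lies on line JD with JU:UD = 3:5 ⇒ U = (0, 5/8)
2. L is the centroid of triangle UDZ ⇒ L = (1/3, 5/24)
3. P lies on line LJ with LP:PJ = 3:5 ⇒ P = (5/24, 97/192)
4. N is the intersection of line ZP and line DL ⇒ N = (97/192, 485/1536)
N = D + t·(L−D) with t = 97/64, so DN:NL = t:(1−t) = 97/64:-33/64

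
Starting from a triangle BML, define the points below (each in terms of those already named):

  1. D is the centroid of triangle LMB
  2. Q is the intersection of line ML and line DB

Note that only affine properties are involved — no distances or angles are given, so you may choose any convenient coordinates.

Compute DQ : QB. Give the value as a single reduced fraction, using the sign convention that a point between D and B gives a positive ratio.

DQ:QB = -1/3

Assign B = (0, 0), M = (1, 0), L = (0, 1) — the answer is frame-independent, so this choice is without loss of generality.
1. D is the centroid of triangle LMB ⇒ D = (1/3, 1/3)
2. Q is the intersection of line ML and line DB ⇒ Q = (1/2, 1/2)
Q = D + t·(B−D) with t = -1/2, so DQ:QB = t:(1−t) = -1/2:3/2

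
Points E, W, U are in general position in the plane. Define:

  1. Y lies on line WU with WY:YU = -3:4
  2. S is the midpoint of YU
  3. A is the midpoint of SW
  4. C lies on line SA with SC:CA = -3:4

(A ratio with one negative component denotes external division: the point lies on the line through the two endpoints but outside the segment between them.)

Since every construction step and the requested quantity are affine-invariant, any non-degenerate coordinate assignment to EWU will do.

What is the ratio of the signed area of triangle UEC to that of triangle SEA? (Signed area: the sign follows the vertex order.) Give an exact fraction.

Work in coordinates with E = (0, 0), W = (1, 0), U = (0, 1).
1. Y lies on line WU with WY:YU = -3:4 ⇒ Y = (4, -3)
2. S is the midpoint of YU ⇒ S = (2, -1)
3. A is the midpoint of SW ⇒ A = (3/2, -1/2)
4. C lies on line SA with SC:CA = -3:4 ⇒ C = (7/2, -5/2)
2·[UEC] = 7/2, 2·[SEA] = -1/2
[UEC]:[SEA] = 7/2:-1/2 = -7

[UEC]:[SEA] = -7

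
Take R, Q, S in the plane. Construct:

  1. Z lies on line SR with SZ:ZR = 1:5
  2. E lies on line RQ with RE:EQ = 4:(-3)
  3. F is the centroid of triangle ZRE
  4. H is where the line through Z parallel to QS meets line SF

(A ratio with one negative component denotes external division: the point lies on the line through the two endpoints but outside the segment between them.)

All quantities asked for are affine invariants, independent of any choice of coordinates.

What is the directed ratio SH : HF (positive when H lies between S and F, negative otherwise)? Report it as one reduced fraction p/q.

Assign R = (0, 0), Q = (1, 0), S = (0, 1) — the answer is frame-independent, so this choice is without loss of generality.
1. Z lies on line SR with SZ:ZR = 1:5 ⇒ Z = (0, 5/6)
2. E lies on line RQ with RE:EQ = 4:(-3) ⇒ E = (4, 0)
3. F is the centroid of triangle ZRE ⇒ F = (4/3, 5/18)
4. H is where the line through Z parallel to QS meets line SF ⇒ H = (-4/11, 79/66)
H = S + t·(F−S) with t = -3/11, so SH:HF = t:(1−t) = -3/11:14/11

SH:HF = -3/14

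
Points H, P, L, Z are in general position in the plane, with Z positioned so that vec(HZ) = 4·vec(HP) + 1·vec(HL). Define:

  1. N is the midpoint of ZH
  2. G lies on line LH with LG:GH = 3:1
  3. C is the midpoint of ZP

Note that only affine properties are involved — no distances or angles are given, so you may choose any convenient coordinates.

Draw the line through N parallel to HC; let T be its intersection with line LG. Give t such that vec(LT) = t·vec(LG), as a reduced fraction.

t = 6/5

Work in coordinates with H = (0, 0), P = (1, 0), L = (0, 1), Z = (4, 1).
1. N is the midpoint of ZH ⇒ N = (2, 1/2)
2. G lies on line LH with LG:GH = 3:1 ⇒ G = (0, 1/4)
3. C is the midpoint of ZP ⇒ C = (5/2, 1/2)
through N parallel to HC: direction (5/2, 1/2); meets LG at T = (0, 1/10)
T = L + t·(G−L) with t = 6/5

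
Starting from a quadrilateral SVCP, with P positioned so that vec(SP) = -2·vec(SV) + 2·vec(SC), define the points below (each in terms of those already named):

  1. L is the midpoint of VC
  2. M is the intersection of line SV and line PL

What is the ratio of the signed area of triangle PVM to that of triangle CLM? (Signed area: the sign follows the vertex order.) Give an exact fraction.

[PVM]:[CLM] = 4

Set S = (0, 0), V = (1, 0), C = (0, 1), P = (-2, 2); any affine frame gives the same invariant.
1. L is the midpoint of VC ⇒ L = (1/2, 1/2)
2. M is the intersection of line SV and line PL ⇒ M = (4/3, 0)
2·[PVM] = 2/3, 2·[CLM] = 1/6
[PVM]:[CLM] = 2/3:1/6 = 4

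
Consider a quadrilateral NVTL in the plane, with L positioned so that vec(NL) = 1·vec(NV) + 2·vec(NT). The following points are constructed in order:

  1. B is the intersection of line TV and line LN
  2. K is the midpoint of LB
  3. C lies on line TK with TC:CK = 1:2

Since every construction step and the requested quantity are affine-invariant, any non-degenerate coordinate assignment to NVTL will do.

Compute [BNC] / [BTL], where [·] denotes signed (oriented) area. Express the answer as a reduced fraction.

[BNC]:[BTL] = 1/3

Assign N = (0, 0), V = (1, 0), T = (0, 1), L = (1, 2) — the answer is frame-independent, so this choice is without loss of generality.
1. B is the intersection of line TV and line LN ⇒ B = (1/3, 2/3)
2. K is the midpoint of LB ⇒ K = (2/3, 4/3)
3. C lies on line TK with TC:CK = 1:2 ⇒ C = (2/9, 10/9)
2·[BNC] = -2/9, 2·[BTL] = -2/3
[BNC]:[BTL] = -2/9:-2/3 = 1/3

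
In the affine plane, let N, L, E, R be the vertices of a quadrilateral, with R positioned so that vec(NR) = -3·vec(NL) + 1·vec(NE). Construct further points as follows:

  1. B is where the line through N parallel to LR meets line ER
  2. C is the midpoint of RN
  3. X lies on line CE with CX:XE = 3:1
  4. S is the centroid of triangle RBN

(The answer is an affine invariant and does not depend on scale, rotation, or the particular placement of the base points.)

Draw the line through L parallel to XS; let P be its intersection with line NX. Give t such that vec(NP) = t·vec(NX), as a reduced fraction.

t = -5/43

Set N = (0, 0), L = (1, 0), E = (0, 1), R = (-3, 1); any affine frame gives the same invariant.
1. B is where the line through N parallel to LR meets line ER ⇒ B = (-4, 1)
2. C is the midpoint of RN ⇒ C = (-3/2, 1/2)
3. X lies on line CE with CX:XE = 3:1 ⇒ X = (-3/8, 7/8)
4. S is the centroid of triangle RBN ⇒ S = (-7/3, 2/3)
through L parallel to XS: direction (-47/24, -5/24); meets NX at P = (15/344, -35/344)
P = N + t·(X−N) with t = -5/43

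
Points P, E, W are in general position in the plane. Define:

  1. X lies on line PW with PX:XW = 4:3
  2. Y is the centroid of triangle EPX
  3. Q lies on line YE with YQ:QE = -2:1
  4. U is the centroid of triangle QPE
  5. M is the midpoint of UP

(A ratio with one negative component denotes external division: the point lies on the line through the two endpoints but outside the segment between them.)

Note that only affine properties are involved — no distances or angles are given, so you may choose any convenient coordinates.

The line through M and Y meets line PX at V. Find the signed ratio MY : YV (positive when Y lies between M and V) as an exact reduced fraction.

MY:YV = 1/3

Work in coordinates with P = (0, 0), E = (1, 0), W = (0, 1).
1. X lies on line PW with PX:XW = 4:3 ⇒ X = (0, 4/7)
2. Y is the centroid of triangle EPX ⇒ Y = (1/3, 4/21)
3. Q lies on line YE with YQ:QE = -2:1 ⇒ Q = (5/3, -4/21)
4. U is the centroid of triangle QPE ⇒ U = (8/9, -4/63)
5. M is the midpoint of UP ⇒ M = (4/9, -2/63)
line MY meets PX at V = (0, 6/7)
Y = M + t·(V−M) with t = 1/4, so MY:YV = 1/4:3/4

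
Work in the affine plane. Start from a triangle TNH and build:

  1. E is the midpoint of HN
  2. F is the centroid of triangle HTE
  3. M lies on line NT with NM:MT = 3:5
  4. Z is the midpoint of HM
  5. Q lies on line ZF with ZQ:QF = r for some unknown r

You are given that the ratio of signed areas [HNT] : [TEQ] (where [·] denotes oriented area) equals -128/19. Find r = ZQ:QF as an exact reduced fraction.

Assign T = (0, 0), N = (1, 0), H = (0, 1) — the answer is frame-independent, so this choice is without loss of generality.
1. E is the midpoint of HN ⇒ E = (1/2, 1/2)
2. F is the centroid of triangle HTE ⇒ F = (1/6, 1/2)
3. M lies on line NT with NM:MT = 3:5 ⇒ M = (5/8, 0)
4. Z is the midpoint of HM ⇒ Z = (5/16, 1/2)
5. With ZQ:QF = r, write λ = r/(r+1) so Q = Z + λ·(F−Z); Q is affine-linear in λ
Every point depending on Q is an affine combination of Q and λ-independent points, so each such coordinate is linear in λ; the λ² term in each signed area is a multiple of (F−Z)×(F−Z) = 0, so 2·[HNT] and 2·[TEQ] are each linear in λ. Evaluating at λ=0 and λ=1:
  2·[HNT] = -1,   2·[TEQ] = 7/96·λ + 3/32
So [HNT]:[TEQ] = (-1) / (7/96·λ + 3/32). Setting this equal to -128/19:
  -1 = -128/19·(7/96·λ + 3/32)  ⇒  λ = 3/4
Then r = λ/(1−λ) = (3/4)/(1/4) = 3. Check: with r = 3, Q = (13/64, 1/2) and [HNT]:[TEQ] = -128/19 as required.

r = 3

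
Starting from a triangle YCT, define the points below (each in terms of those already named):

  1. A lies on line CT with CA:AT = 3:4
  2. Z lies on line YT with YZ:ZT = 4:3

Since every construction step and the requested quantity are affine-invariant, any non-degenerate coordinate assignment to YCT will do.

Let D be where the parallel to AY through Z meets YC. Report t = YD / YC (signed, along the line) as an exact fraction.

t = -16/21

Set Y = (0, 0), C = (1, 0), T = (0, 1); any affine frame gives the same invariant.
1. A lies on line CT with CA:AT = 3:4 ⇒ A = (4/7, 3/7)
2. Z lies on line YT with YZ:ZT = 4:3 ⇒ Z = (0, 4/7)
through Z parallel to AY: direction (-4/7, -3/7); meets YC at D = (-16/21, 0)
D = Y + t·(C−Y) with t = -16/21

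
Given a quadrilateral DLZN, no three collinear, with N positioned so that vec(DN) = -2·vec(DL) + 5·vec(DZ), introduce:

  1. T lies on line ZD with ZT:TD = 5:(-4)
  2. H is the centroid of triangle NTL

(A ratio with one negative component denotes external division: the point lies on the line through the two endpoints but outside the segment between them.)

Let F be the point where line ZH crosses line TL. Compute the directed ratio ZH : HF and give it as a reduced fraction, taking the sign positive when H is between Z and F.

ZH:HF = -2/17

Work in coordinates with D = (0, 0), L = (1, 0), Z = (0, 1), N = (-2, 5).
1. T lies on line ZD with ZT:TD = 5:(-4) ⇒ T = (0, -4)
2. H is the centroid of triangle NTL ⇒ H = (-1/3, 1/3)
line ZH meets TL at F = (5/2, 6)
H = Z + t·(F−Z) with t = -2/15, so ZH:HF = -2/15:17/15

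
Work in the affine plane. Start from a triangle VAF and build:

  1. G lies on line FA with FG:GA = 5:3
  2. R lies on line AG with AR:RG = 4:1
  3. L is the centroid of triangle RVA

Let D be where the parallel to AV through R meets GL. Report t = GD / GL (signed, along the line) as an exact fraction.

Choose coordinates V = (0, 0), A = (1, 0), F = (0, 1).
1. G lies on line FA with FG:GA = 5:3 ⇒ G = (5/8, 3/8)
2. R lies on line AG with AR:RG = 4:1 ⇒ R = (7/10, 3/10)
3. L is the centroid of triangle RVA ⇒ L = (17/30, 1/10)
through R parallel to AV: direction (-1, 0); meets GL at D = (67/110, 3/10)
D = G + t·(L−G) with t = 3/11

t = 3/11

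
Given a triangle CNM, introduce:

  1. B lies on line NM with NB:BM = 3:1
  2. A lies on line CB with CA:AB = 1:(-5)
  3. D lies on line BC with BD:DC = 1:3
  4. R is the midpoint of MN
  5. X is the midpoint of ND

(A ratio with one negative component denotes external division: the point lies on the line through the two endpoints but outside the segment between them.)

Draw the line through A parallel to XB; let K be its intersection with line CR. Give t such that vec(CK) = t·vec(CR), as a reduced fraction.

Assign C = (0, 0), N = (1, 0), M = (0, 1) — the answer is frame-independent, so this choice is without loss of generality.
1. B lies on line NM with NB:BM = 3:1 ⇒ B = (1/4, 3/4)
2. A lies on line CB with CA:AB = 1:(-5) ⇒ A = (-1/16, -3/16)
3. D lies on line BC with BD:DC = 1:3 ⇒ D = (3/16, 9/16)
4. R is the midpoint of MN ⇒ R = (1/2, 1/2)
5. X is the midpoint of ND ⇒ X = (19/32, 9/32)
through A parallel to XB: direction (-11/32, 15/32); meets CR at K = (-3/26, -3/26)
K = C + t·(R−C) with t = -3/13

t = -3/13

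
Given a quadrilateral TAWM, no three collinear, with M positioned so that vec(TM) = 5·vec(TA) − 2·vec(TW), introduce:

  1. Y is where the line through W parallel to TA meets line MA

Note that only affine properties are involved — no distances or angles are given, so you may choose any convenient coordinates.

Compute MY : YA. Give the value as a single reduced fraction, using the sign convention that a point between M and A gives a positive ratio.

Work in coordinates with T = (0, 0), A = (1, 0), W = (0, 1), M = (5, -2).
1. Y is where the line through W parallel to TA meets line MA ⇒ Y = (-1, 1)
Y = M + t·(A−M) with t = 3/2, so MY:YA = t:(1−t) = 3/2:-1/2

MY:YA = -3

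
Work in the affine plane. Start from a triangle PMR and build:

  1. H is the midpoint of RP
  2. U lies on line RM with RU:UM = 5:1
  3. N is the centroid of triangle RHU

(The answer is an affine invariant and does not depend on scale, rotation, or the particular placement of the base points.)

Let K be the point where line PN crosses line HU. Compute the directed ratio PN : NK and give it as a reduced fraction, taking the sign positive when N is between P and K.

Set P = (0, 0), M = (1, 0), R = (0, 1); any affine frame gives the same invariant.
1. H is the midpoint of RP ⇒ H = (0, 1/2)
2. U lies on line RM with RU:UM = 5:1 ⇒ U = (5/6, 1/6)
3. N is the centroid of triangle RHU ⇒ N = (5/18, 5/9)
line PN meets HU at K = (5/24, 5/12)
N = P + t·(K−P) with t = 4/3, so PN:NK = 4/3:-1/3

PN:NK = -4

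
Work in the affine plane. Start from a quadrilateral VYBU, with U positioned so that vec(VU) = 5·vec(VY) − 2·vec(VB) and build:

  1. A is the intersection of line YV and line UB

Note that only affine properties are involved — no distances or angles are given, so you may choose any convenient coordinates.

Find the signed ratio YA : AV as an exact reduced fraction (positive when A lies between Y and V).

YA:AV = -2/5

Assign V = (0, 0), Y = (1, 0), B = (0, 1), U = (5, -2) — the answer is frame-independent, so this choice is without loss of generality.
1. A is the intersection of line YV and line UB ⇒ A = (5/3, 0)
A = Y + t·(V−Y) with t = -2/3, so YA:AV = t:(1−t) = -2/3:5/3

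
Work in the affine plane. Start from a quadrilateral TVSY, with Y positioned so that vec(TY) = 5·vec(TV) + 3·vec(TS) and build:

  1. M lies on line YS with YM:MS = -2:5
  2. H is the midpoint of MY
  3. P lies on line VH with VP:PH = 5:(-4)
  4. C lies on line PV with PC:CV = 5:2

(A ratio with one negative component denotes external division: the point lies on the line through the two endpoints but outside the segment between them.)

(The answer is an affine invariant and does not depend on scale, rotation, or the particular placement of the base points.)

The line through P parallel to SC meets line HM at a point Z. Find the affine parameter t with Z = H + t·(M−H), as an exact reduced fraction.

t = -112/3

Assign T = (0, 0), V = (1, 0), S = (0, 1), Y = (5, 3) — the answer is frame-independent, so this choice is without loss of generality.
1. M lies on line YS with YM:MS = -2:5 ⇒ M = (25/3, 13/3)
2. H is the midpoint of MY ⇒ H = (20/3, 11/3)
3. P lies on line VH with VP:PH = 5:(-4) ⇒ P = (88/3, 55/3)
4. C lies on line PV with PC:CV = 5:2 ⇒ C = (191/21, 110/21)
through P parallel to SC: direction (191/21, 89/21); meets HM at Z = (-500/9, -191/9)
Z = H + t·(M−H) with t = -112/3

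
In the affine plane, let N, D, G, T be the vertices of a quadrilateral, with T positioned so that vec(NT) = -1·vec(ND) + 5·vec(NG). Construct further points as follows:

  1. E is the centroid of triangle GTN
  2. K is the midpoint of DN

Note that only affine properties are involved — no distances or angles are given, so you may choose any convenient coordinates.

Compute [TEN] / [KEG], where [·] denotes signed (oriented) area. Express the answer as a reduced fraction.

Choose coordinates N = (0, 0), D = (1, 0), G = (0, 1), T = (-1, 5).
1. E is the centroid of triangle GTN ⇒ E = (-1/3, 2)
2. K is the midpoint of DN ⇒ K = (1/2, 0)
2·[TEN] = -1/3, 2·[KEG] = 1/6
[TEN]:[KEG] = -1/3:1/6 = -2

[TEN]:[KEG] = -2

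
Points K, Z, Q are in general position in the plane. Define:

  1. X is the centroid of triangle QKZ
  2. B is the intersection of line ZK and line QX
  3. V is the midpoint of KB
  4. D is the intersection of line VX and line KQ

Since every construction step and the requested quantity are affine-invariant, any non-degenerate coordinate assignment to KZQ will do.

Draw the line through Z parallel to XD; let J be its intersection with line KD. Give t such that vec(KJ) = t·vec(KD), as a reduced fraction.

Work in coordinates with K = (0, 0), Z = (1, 0), Q = (0, 1).
1. X is the centroid of triangle QKZ ⇒ X = (1/3, 1/3)
2. B is the intersection of line ZK and line QX ⇒ B = (1/2, 0)
3. V is the midpoint of KB ⇒ V = (1/4, 0)
4. D is the intersection of line VX and line KQ ⇒ D = (0, -1)
through Z parallel to XD: direction (-1/3, -4/3); meets KD at J = (0, -4)
J = K + t·(D−K) with t = 4

t = 4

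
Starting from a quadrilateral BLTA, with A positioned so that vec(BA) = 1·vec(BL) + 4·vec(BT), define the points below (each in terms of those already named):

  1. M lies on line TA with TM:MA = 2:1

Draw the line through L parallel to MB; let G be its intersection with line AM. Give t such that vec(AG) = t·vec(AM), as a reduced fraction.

Work in coordinates with B = (0, 0), L = (1, 0), T = (0, 1), A = (1, 4).
1. M lies on line TA with TM:MA = 2:1 ⇒ M = (2/3, 3)
through L parallel to MB: direction (-2/3, -3); meets AM at G = (11/3, 12)
G = A + t·(M−A) with t = -8

t = -8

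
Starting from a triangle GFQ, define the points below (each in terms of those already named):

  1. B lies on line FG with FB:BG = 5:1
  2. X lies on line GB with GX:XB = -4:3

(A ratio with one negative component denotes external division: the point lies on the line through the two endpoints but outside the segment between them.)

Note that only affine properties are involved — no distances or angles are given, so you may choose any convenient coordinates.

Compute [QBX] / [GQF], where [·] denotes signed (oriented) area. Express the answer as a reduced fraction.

Choose coordinates G = (0, 0), F = (1, 0), Q = (0, 1).
1. B lies on line FG with FB:BG = 5:1 ⇒ B = (1/6, 0)
2. X lies on line GB with GX:XB = -4:3 ⇒ X = (2/3, 0)
2·[QBX] = 1/2, 2·[GQF] = -1
[QBX]:[GQF] = 1/2:-1 = -1/2

[QBX]:[GQF] = -1/2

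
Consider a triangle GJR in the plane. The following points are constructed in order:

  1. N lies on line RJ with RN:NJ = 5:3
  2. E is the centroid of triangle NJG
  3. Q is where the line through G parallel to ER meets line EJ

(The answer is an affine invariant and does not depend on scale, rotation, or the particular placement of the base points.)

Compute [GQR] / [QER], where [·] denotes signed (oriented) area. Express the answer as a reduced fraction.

[GQR]:[QER] = -3/8

Work in coordinates with G = (0, 0), J = (1, 0), R = (0, 1).
1. N lies on line RJ with RN:NJ = 5:3 ⇒ N = (5/8, 3/8)
2. E is the centroid of triangle NJG ⇒ E = (13/24, 1/8)
3. Q is where the line through G parallel to ER meets line EJ ⇒ Q = (-13/64, 21/64)
2·[GQR] = -13/64, 2·[QER] = 13/24
[GQR]:[QER] = -13/64:13/24 = -3/8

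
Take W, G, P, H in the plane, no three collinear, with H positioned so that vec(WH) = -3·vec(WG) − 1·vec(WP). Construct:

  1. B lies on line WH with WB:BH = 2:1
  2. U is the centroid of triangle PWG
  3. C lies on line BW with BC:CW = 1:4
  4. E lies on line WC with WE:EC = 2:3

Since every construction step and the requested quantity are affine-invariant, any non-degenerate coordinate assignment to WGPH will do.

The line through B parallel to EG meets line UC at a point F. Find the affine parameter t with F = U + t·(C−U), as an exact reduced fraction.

t = 257/227

Assign W = (0, 0), G = (1, 0), P = (0, 1), H = (-3, -1) — the answer is frame-independent, so this choice is without loss of generality.
1. B lies on line WH with WB:BH = 2:1 ⇒ B = (-2, -2/3)
2. U is the centroid of triangle PWG ⇒ U = (1/3, 1/3)
3. C lies on line BW with BC:CW = 1:4 ⇒ C = (-8/5, -8/15)
4. E lies on line WC with WE:EC = 2:3 ⇒ E = (-16/25, -16/75)
through B parallel to EG: direction (41/25, 16/75); meets UC at F = (-2106/1135, -2206/3405)
F = U + t·(C−U) with t = 257/227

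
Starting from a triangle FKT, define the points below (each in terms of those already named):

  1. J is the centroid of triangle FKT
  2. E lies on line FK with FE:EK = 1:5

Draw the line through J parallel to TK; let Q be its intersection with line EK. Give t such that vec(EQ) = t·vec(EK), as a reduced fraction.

Assign F = (0, 0), K = (1, 0), T = (0, 1) — the answer is frame-independent, so this choice is without loss of generality.
1. J is the centroid of triangle FKT ⇒ J = (1/3, 1/3)
2. E lies on line FK with FE:EK = 1:5 ⇒ E = (1/6, 0)
through J parallel to TK: direction (1, -1); meets EK at Q = (2/3, 0)
Q = E + t·(K−E) with t = 3/5

t = 3/5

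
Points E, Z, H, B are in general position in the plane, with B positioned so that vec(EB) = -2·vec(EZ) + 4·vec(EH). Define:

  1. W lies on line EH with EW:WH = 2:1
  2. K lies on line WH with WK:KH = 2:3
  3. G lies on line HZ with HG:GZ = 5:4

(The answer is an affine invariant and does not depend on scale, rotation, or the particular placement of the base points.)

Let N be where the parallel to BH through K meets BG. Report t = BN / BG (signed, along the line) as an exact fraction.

t = -18/25

Work in coordinates with E = (0, 0), Z = (1, 0), H = (0, 1), B = (-2, 4).
1. W lies on line EH with EW:WH = 2:1 ⇒ W = (0, 2/3)
2. K lies on line WH with WK:KH = 2:3 ⇒ K = (0, 4/5)
3. G lies on line HZ with HG:GZ = 5:4 ⇒ G = (5/9, 4/9)
through K parallel to BH: direction (2, -3); meets BG at N = (-96/25, 164/25)
N = B + t·(G−B) with t = -18/25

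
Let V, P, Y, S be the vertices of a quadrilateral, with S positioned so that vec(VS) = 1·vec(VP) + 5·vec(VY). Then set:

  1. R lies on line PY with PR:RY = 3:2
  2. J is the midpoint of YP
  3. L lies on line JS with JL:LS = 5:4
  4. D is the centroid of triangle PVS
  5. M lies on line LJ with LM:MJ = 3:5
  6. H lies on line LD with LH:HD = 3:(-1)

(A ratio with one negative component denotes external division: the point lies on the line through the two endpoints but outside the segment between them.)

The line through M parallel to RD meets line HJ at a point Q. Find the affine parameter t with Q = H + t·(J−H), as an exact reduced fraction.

Choose coordinates V = (0, 0), P = (1, 0), Y = (0, 1), S = (1, 5).
1. R lies on line PY with PR:RY = 3:2 ⇒ R = (2/5, 3/5)
2. J is the midpoint of YP ⇒ J = (1/2, 1/2)
3. L lies on line JS with JL:LS = 5:4 ⇒ L = (7/9, 3)
4. D is the centroid of triangle PVS ⇒ D = (2/3, 5/3)
5. M lies on line LJ with LM:MJ = 3:5 ⇒ M = (97/144, 33/16)
6. H lies on line LD with LH:HD = 3:(-1) ⇒ H = (11/18, 1)
through M parallel to RD: direction (4/15, 16/15); meets HJ at Q = (161/72, 133/16)
Q = H + t·(J−H) with t = -117/8

t = -117/8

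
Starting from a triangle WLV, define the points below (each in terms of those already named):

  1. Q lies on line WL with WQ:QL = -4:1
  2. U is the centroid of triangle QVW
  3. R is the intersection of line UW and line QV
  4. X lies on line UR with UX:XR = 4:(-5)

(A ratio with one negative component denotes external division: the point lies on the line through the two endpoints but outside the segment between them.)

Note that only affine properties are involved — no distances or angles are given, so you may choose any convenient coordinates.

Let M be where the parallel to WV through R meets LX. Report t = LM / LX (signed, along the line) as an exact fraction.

Set W = (0, 0), L = (1, 0), V = (0, 1); any affine frame gives the same invariant.
1. Q lies on line WL with WQ:QL = -4:1 ⇒ Q = (4/3, 0)
2. U is the centroid of triangle QVW ⇒ U = (4/9, 1/3)
3. R is the intersection of line UW and line QV ⇒ R = (2/3, 1/2)
4. X lies on line UR with UX:XR = 4:(-5) ⇒ X = (-4/9, -1/3)
through R parallel to WV: direction (0, 1); meets LX at M = (2/3, -1/13)
M = L + t·(X−L) with t = 3/13

t = 3/13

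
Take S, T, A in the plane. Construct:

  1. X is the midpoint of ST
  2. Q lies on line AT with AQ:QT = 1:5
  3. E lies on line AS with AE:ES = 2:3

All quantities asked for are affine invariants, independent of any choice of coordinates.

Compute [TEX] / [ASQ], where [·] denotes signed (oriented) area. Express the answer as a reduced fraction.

[TEX]:[ASQ] = 9/5

Choose coordinates S = (0, 0), T = (1, 0), A = (0, 1).
1. X is the midpoint of ST ⇒ X = (1/2, 0)
2. Q lies on line AT with AQ:QT = 1:5 ⇒ Q = (1/6, 5/6)
3. E lies on line AS with AE:ES = 2:3 ⇒ E = (0, 3/5)
2·[TEX] = 3/10, 2·[ASQ] = 1/6
[TEX]:[ASQ] = 3/10:1/6 = 9/5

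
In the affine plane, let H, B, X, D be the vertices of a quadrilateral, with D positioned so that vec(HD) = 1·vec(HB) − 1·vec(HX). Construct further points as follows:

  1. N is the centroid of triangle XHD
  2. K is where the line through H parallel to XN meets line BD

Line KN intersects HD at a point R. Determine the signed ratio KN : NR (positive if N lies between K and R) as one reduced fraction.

KN:NR = -7

Assign H = (0, 0), B = (1, 0), X = (0, 1), D = (1, -1) — the answer is frame-independent, so this choice is without loss of generality.
1. N is the centroid of triangle XHD ⇒ N = (1/3, 0)
2. K is where the line through H parallel to XN meets line BD ⇒ K = (1, -3)
line KN meets HD at R = (3/7, -3/7)
N = K + t·(R−K) with t = 7/6, so KN:NR = 7/6:-1/6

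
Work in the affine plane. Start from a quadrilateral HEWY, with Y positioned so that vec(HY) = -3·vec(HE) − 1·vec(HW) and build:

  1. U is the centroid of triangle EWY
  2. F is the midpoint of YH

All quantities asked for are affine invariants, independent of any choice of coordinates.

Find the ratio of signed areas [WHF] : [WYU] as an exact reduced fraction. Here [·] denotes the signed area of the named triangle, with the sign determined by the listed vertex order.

[WHF]:[WYU] = -9/10

Work in coordinates with H = (0, 0), E = (1, 0), W = (0, 1), Y = (-3, -1).
1. U is the centroid of triangle EWY ⇒ U = (-2/3, 0)
2. F is the midpoint of YH ⇒ F = (-3/2, -1/2)
2·[WHF] = -3/2, 2·[WYU] = 5/3
[WHF]:[WYU] = -3/2:5/3 = -9/10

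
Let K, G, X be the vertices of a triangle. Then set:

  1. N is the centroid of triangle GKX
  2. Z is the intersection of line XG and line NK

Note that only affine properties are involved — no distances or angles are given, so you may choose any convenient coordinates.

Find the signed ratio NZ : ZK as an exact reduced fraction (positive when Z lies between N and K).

Set K = (0, 0), G = (1, 0), X = (0, 1); any affine frame gives the same invariant.
1. N is the centroid of triangle GKX ⇒ N = (1/3, 1/3)
2. Z is the intersection of line XG and line NK ⇒ Z = (1/2, 1/2)
Z = N + t·(K−N) with t = -1/2, so NZ:ZK = t:(1−t) = -1/2:3/2

NZ:ZK = -1/3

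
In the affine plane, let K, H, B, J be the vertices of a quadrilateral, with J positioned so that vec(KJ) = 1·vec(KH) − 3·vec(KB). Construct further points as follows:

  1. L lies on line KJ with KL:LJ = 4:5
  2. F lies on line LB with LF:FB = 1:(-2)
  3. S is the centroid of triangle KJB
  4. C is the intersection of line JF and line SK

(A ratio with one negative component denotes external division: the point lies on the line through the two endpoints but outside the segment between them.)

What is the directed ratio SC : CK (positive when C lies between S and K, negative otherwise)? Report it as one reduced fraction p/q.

Choose coordinates K = (0, 0), H = (1, 0), B = (0, 1), J = (1, -3).
1. L lies on line KJ with KL:LJ = 4:5 ⇒ L = (4/9, -4/3)
2. F lies on line LB with LF:FB = 1:(-2) ⇒ F = (8/9, -11/3)
3. S is the centroid of triangle KJB ⇒ S = (1/3, -2/3)
4. C is the intersection of line JF and line SK ⇒ C = (9/8, -9/4)
C = S + t·(K−S) with t = -19/8, so SC:CK = t:(1−t) = -19/8:27/8

SC:CK = -19/27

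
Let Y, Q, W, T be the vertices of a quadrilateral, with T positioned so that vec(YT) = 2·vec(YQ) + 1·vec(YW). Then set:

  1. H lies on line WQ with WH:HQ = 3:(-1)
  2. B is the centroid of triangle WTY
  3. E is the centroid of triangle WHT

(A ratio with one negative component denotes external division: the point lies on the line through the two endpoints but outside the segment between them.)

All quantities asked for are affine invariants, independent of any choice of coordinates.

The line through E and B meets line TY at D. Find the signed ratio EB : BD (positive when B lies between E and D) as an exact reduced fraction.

Assign Y = (0, 0), Q = (1, 0), W = (0, 1), T = (2, 1) — the answer is frame-independent, so this choice is without loss of generality.
1. H lies on line WQ with WH:HQ = 3:(-1) ⇒ H = (3/2, -1/2)
2. B is the centroid of triangle WTY ⇒ B = (2/3, 2/3)
3. E is the centroid of triangle WHT ⇒ E = (7/6, 1/2)
line EB meets TY at D = (16/15, 8/15)
B = E + t·(D−E) with t = 5, so EB:BD = 5:-4

EB:BD = -5/4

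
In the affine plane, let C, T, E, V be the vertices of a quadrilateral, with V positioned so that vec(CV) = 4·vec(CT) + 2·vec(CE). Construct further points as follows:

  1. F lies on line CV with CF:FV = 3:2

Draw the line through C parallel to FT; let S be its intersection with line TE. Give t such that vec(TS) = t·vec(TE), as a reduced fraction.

t = 6/13

Set C = (0, 0), T = (1, 0), E = (0, 1), V = (4, 2); any affine frame gives the same invariant.
1. F lies on line CV with CF:FV = 3:2 ⇒ F = (12/5, 6/5)
through C parallel to FT: direction (-7/5, -6/5); meets TE at S = (7/13, 6/13)
S = T + t·(E−T) with t = 6/13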